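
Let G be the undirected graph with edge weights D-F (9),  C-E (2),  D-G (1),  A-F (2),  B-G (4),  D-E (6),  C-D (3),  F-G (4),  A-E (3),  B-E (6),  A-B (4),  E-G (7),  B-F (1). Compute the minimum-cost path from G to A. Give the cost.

A few of the G→A routes:
G -> D -> C -> E -> A: 1 + 3 + 2 + 3 = 9
G -> B -> A: 4 + 4 = 8
G -> B -> F -> A: 4 + 1 + 2 = 7
G -> F -> A: 4 + 2 = 6
G -> F -> B -> A: 4 + 1 + 4 = 9
The minimum is 6.

6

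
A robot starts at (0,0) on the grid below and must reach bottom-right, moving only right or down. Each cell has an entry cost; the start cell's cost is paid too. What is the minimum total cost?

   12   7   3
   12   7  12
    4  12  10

Cheapest: [0,0] → [0,1] → [0,2] → [1,2] → [2,2]
  12 + 7 + 3 + 12 + 10 = 44

44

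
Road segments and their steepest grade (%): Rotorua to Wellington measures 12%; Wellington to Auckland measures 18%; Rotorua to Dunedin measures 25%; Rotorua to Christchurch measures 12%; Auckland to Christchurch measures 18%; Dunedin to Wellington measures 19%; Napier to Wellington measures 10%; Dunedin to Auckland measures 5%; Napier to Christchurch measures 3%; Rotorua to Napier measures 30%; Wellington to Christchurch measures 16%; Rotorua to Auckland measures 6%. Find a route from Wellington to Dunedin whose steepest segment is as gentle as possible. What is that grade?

A few of the Wellington→Dunedin routes:
Wellington → Napier → Christchurch → Rotorua → Auckland → Dunedin: max(10, 3, 12, 6, 5) = 12
Wellington → Rotorua → Auckland → Dunedin: max(12, 6, 5) = 12
Wellington → Christchurch → Rotorua → Auckland → Dunedin: max(16, 12, 6, 5) = 16
The minimum achievable maximum is 12%.

12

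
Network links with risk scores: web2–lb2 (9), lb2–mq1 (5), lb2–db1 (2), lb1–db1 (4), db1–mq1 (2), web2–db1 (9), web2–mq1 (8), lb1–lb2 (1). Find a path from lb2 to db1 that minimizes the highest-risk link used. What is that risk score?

Checking several routes:
lb2→lb1→db1: max(1, 4) = 4
lb2→web2→db1: max(9, 9) = 9
lb2→db1: max(2) = 2
lb2→web2→mq1→db1: max(9, 8, 2) = 9
lb2→mq1→db1: max(5, 2) = 5
The minimum achievable maximum is 2.

2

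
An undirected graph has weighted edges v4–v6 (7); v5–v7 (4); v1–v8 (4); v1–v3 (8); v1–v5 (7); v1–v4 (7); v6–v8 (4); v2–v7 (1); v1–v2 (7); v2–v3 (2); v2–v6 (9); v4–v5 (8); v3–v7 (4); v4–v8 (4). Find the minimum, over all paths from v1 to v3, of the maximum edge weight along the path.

7

A few of the v1→v3 routes:
v1→v2→v7→v3: max(7, 1, 4) = 7
v1→v3: max(8) = 8
v1→v2→v3: max(7, 2) = 7
v1→v5→v7→v3: max(7, 4, 4) = 7
v1→v5→v7→v2→v3: max(7, 4, 1, 2) = 7
The minimum achievable maximum is 7.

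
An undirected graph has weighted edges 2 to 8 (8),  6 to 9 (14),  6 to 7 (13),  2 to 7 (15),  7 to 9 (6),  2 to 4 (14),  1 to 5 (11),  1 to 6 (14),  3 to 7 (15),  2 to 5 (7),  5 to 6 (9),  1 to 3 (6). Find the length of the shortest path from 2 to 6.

Comparing a few candidate routes:
2→5→1→3→7→6: 7 + 11 + 6 + 15 + 13 = 52
2→5→1→6: 7 + 11 + 14 = 32
2→7→6: 15 + 13 = 28
2→5→6: 7 + 9 = 16
2→7→3→1→6: 15 + 15 + 6 + 14 = 50
2→7→9→6: 15 + 6 + 14 = 35
The minimum is 16.

16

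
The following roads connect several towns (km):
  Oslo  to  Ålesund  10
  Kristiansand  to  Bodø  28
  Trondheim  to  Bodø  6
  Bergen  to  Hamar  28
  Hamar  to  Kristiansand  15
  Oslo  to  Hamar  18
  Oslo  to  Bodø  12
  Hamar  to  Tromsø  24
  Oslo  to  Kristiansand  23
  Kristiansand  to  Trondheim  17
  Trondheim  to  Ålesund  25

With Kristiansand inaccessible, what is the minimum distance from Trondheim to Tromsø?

60

Candidate routes:
Trondheim-Ålesund-Oslo-Hamar-Tromsø: 25 + 10 + 18 + 24 = 77
Trondheim-Bodø-Oslo-Hamar-Tromsø: 6 + 12 + 18 + 24 = 60
Shortest: 60 km.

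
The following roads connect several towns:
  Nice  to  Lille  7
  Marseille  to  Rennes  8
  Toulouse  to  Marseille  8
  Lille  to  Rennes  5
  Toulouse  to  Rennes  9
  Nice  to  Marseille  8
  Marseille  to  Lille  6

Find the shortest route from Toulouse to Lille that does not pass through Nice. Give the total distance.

14

Routes from Toulouse to Lille avoiding Nice:
Toulouse -> Marseille -> Rennes -> Lille: 8 + 8 + 5 = 21
Toulouse -> Rennes -> Lille: 9 + 5 = 14
Toulouse -> Rennes -> Marseille -> Lille: 9 + 8 + 6 = 23
Toulouse -> Marseille -> Lille: 8 + 6 = 14
Shortest: 14.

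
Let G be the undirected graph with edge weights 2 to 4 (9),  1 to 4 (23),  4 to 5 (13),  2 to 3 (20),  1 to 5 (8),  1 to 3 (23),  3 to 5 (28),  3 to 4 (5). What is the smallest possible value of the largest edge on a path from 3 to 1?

13

Checking several routes:
3→4→5→1: max(5, 13, 8) = 13
3→2→4→5→1: max(20, 9, 13, 8) = 20
3→4→1: max(5, 23) = 23
3→1: max(23) = 23
Smallest bottleneck: 13.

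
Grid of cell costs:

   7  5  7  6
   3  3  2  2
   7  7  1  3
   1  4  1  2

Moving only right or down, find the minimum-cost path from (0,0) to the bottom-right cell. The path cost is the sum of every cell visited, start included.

Take (0,0) -> (1,0) -> (1,1) -> (1,2) -> (2,2) -> (3,2) -> (3,3) for a total of 7 + 3 + 3 + 2 + 1 + 1 + 2 = 19.
(Top row then right column would cost 32.)

19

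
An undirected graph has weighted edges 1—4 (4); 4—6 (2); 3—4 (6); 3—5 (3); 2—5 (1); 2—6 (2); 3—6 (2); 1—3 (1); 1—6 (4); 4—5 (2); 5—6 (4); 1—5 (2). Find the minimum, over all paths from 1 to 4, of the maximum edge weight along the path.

2

Checking several routes:
1 - 3 - 6 - 4: max(1, 2, 2) = 2
1 - 5 - 4: max(2, 2) = 2
1 - 3 - 6 - 2 - 5 - 4: max(1, 2, 2, 1, 2) = 2
The minimum achievable maximum is 2.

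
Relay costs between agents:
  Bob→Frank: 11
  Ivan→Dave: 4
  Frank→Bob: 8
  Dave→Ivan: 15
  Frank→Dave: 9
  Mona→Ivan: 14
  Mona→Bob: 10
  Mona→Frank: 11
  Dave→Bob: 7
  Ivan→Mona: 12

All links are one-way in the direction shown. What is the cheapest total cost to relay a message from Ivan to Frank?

22

Candidate routes:
Ivan→Mona→Bob→Frank: 12 + 10 + 11 = 33
Ivan→Mona→Frank: 12 + 11 = 23
Ivan→Dave→Bob→Frank: 4 + 7 + 11 = 22
Best route has total 22.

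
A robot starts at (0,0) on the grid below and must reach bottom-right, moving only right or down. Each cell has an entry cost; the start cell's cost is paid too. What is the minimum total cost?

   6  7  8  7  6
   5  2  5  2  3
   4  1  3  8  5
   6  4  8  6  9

37

Cheapest: [0,0]→[1,0]→[1,1]→[1,2]→[1,3]→[1,4]→[2,4]→[3,4]
  6 + 5 + 2 + 5 + 2 + 3 + 5 + 9 = 37
(Top row then right column would cost 51.)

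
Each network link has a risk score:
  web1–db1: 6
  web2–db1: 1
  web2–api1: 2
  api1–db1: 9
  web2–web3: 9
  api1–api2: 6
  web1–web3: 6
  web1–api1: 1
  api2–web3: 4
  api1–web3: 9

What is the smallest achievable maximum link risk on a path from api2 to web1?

6

A few of the api2→web1 routes:
api2 - web3 - web1: max(4, 6) = 6
api2 - web3 - api1 - web2 - db1 - web1: max(4, 9, 2, 1, 6) = 9
api2 - web3 - api1 - db1 - web1: max(4, 9, 9, 6) = 9
api2 - web3 - api1 - web1: max(4, 9, 1) = 9
api2 - api1 - web2 - db1 - web1: max(6, 2, 1, 6) = 6
api2 - api1 - web1: max(6, 1) = 6
Smallest bottleneck: 6.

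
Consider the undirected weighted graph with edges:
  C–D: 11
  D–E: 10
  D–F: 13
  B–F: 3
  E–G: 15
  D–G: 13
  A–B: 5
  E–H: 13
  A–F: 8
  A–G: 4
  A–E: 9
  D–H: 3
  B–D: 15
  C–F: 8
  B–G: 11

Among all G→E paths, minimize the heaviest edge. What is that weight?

9

Comparing a few candidate routes:
G - B - A - E: max(11, 5, 9) = 11
G - B - F - C - D - E: max(11, 3, 8, 11, 10) = 11
G - A - E: max(4, 9) = 9
G - B - F - A - E: max(11, 3, 8, 9) = 11
Best route has worst link 9.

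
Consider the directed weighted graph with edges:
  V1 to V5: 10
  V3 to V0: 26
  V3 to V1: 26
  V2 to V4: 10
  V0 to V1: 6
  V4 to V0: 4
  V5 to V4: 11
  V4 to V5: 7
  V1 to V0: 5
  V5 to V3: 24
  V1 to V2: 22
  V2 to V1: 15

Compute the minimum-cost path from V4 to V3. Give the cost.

31

Paths from V4 to V3:
V4 -> V0 -> V1 -> V5 -> V3: 4 + 6 + 10 + 24 = 44
V4 -> V5 -> V3: 7 + 24 = 31
Best route has total 31.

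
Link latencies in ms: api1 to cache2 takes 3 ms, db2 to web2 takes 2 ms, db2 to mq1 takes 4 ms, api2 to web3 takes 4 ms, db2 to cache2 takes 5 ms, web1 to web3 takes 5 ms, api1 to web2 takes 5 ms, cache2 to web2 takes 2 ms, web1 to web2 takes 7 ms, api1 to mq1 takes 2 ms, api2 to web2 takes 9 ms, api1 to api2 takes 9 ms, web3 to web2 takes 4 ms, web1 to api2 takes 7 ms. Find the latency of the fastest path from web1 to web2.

7

Some routes from web1 to web2:
web1 - api2 - web2: 7 + 9 = 16
web1 - web2: 7
web1 - web3 - web2: 5 + 4 = 9
web1 - api2 - web3 - web2: 7 + 4 + 4 = 15
Best route has total 7 ms.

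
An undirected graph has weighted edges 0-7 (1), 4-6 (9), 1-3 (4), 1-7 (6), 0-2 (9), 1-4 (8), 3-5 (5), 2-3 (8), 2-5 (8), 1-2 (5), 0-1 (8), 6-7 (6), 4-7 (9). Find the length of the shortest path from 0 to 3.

11

A few of the 0→3 routes:
0→1→2→3: 8 + 5 + 8 = 21
0→2→3: 9 + 8 = 17
0→1→3: 8 + 4 = 12
0→7→1→3: 1 + 6 + 4 = 11
0→7→1→2→3: 1 + 6 + 5 + 8 = 20
0→2→1→3: 9 + 5 + 4 = 18
Best route has total 11.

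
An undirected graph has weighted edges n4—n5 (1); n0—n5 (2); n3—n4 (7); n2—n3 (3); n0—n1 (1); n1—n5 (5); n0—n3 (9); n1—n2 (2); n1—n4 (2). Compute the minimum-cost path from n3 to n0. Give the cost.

Comparing a few candidate routes:
n3 → n2 → n1 → n4 → n5 → n0: 3 + 2 + 2 + 1 + 2 = 10
n3 → n4 → n1 → n0: 7 + 2 + 1 = 10
n3 → n4 → n5 → n0: 7 + 1 + 2 = 10
n3 → n2 → n1 → n0: 3 + 2 + 1 = 6
n3 → n0: 9
The minimum is 6.

6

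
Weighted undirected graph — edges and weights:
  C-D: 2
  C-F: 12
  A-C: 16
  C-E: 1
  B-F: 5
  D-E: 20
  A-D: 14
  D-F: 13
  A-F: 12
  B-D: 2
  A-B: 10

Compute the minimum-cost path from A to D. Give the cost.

12

A few of the A→D routes:
A → F → B → D: 12 + 5 + 2 = 19
A → F → C → D: 12 + 12 + 2 = 26
A → C → D: 16 + 2 = 18
A → B → D: 10 + 2 = 12
A → F → D: 12 + 13 = 25
A → D: 14
Best route has total 12.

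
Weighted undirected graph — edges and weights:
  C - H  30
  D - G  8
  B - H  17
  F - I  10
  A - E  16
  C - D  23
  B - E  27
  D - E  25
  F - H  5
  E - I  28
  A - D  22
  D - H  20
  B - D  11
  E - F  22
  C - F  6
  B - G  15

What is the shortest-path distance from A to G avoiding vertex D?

58

Paths from A to G avoiding D:
A - E - B - G: 16 + 27 + 15 = 58
A - E - I - F - C - H - B - G: 16 + 28 + 10 + 6 + 30 + 17 + 15 = 122
A - E - I - F - H - B - G: 16 + 28 + 10 + 5 + 17 + 15 = 91
A - E - F - H - B - G: 16 + 22 + 5 + 17 + 15 = 75
A - E - F - C - H - B - G: 16 + 22 + 6 + 30 + 17 + 15 = 106
Shortest: 58.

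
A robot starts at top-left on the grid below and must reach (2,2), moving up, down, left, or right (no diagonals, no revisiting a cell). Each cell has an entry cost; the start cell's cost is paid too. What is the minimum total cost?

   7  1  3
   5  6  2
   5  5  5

18

One optimal route is [0,0] → [0,1] → [0,2] → [1,2] → [2,2].
Its cost is 7 + 1 + 3 + 2 + 5 = 18.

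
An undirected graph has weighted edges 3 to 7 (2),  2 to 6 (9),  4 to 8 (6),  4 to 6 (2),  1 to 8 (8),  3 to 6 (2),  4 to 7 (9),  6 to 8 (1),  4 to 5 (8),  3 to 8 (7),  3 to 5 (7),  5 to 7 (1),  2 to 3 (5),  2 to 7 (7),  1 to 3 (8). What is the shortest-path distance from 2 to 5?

8

Comparing a few candidate routes:
2 -> 6 -> 3 -> 7 -> 5: 9 + 2 + 2 + 1 = 14
2 -> 3 -> 6 -> 4 -> 5: 5 + 2 + 2 + 8 = 17
2 -> 7 -> 3 -> 5: 7 + 2 + 7 = 16
2 -> 3 -> 5: 5 + 7 = 12
2 -> 7 -> 5: 7 + 1 = 8
2 -> 3 -> 7 -> 5: 5 + 2 + 1 = 8
The minimum is 8.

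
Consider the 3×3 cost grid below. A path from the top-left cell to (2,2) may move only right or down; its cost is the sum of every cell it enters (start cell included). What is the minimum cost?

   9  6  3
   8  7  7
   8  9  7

32

Cheapest: (0,0) (0,1) (0,2) (1,2) (2,2)
  9 + 6 + 3 + 7 + 7 = 32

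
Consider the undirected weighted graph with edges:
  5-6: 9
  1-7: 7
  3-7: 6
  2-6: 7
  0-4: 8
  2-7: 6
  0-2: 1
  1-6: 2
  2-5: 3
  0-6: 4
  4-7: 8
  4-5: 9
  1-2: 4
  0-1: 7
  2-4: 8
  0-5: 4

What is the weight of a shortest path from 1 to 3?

Comparing a few candidate routes:
1 → 2 → 7 → 3: 4 + 6 + 6 = 16
1 → 0 → 2 → 7 → 3: 7 + 1 + 6 + 6 = 20
1 → 6 → 2 → 7 → 3: 2 + 7 + 6 + 6 = 21
1 → 7 → 3: 7 + 6 = 13
1 → 6 → 0 → 2 → 7 → 3: 2 + 4 + 1 + 6 + 6 = 19
The minimum is 13.

13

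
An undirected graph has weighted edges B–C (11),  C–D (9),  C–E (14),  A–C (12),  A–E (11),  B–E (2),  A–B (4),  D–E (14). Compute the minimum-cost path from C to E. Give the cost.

Routes from C to E:
C → A → B → E: 12 + 4 + 2 = 18
C → A → E: 12 + 11 = 23
C → D → E: 9 + 14 = 23
C → B → A → E: 11 + 4 + 11 = 26
C → E: 14
C → B → E: 11 + 2 = 13
The minimum is 13.

13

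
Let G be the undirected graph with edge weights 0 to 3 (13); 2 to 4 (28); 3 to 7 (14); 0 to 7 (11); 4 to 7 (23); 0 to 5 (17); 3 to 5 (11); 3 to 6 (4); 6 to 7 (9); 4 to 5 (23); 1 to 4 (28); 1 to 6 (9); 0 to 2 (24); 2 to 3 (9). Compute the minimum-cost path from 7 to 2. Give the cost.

22

A few of the 7→2 routes:
7 - 6 - 3 - 2: 9 + 4 + 9 = 22
7 - 3 - 2: 14 + 9 = 23
7 - 0 - 3 - 2: 11 + 13 + 9 = 33
The minimum is 22.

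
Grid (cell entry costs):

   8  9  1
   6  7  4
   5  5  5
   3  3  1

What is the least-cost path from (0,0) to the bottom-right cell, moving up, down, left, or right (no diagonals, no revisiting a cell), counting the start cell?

26

Take (0,0) → (1,0) → (2,0) → (3,0) → (3,1) → (3,2) for a total of 8 + 6 + 5 + 3 + 3 + 1 = 26.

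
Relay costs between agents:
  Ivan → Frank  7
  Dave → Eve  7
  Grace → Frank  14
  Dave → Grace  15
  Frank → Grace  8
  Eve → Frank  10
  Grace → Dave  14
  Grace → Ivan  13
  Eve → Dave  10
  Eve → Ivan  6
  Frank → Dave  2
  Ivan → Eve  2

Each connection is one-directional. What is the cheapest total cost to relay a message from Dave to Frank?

A few of the Dave→Frank routes:
Dave-Eve-Ivan-Frank: 7 + 6 + 7 = 20
Dave-Grace-Ivan-Frank: 15 + 13 + 7 = 35
Dave-Grace-Frank: 15 + 14 = 29
Dave-Eve-Frank: 7 + 10 = 17
Best route has total 17.

17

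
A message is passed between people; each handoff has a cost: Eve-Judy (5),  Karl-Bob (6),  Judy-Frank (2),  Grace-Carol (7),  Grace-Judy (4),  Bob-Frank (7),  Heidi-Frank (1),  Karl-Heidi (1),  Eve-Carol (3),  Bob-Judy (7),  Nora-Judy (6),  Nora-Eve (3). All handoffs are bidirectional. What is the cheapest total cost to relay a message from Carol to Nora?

Some routes from Carol to Nora:
Carol-Grace-Judy-Nora: 7 + 4 + 6 = 17
Carol-Eve-Judy-Nora: 3 + 5 + 6 = 14
Carol-Eve-Nora: 3 + 3 = 6
Best route has total 6.

6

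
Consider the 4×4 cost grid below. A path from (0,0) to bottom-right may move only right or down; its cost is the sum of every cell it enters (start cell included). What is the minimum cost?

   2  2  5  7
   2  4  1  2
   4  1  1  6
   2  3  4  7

21

Best path: [0,0] → [0,1] → [1,1] → [1,2] → [2,2] → [3,2] → [3,3]
Cost: 2 + 2 + 4 + 1 + 1 + 4 + 7 = 21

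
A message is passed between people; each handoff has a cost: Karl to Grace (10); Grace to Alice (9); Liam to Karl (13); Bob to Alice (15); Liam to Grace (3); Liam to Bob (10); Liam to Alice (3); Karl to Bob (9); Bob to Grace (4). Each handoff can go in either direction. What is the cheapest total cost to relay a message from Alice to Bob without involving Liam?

Candidate routes:
Alice-Bob: 15
Alice-Grace-Karl-Bob: 9 + 10 + 9 = 28
Alice-Grace-Bob: 9 + 4 = 13
Shortest: 13.

13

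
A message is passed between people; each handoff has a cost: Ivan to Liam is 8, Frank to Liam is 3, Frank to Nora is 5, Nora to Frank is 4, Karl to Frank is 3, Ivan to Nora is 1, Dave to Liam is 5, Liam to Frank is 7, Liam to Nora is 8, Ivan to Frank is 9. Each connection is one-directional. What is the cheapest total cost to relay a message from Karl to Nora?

Routes from Karl to Nora:
Karl -> Frank -> Liam -> Nora: 3 + 3 + 8 = 14
Karl -> Frank -> Nora: 3 + 5 = 8
The minimum is 8.

8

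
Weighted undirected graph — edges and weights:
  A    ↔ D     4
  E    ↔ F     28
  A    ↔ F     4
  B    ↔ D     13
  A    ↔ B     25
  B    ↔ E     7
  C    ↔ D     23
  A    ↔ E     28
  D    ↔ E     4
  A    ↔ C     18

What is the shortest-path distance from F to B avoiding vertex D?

29

A few of the F→B routes:
F→A→E→B: 4 + 28 + 7 = 39
F→A→B: 4 + 25 = 29
F→E→B: 28 + 7 = 35
Best route has total 29.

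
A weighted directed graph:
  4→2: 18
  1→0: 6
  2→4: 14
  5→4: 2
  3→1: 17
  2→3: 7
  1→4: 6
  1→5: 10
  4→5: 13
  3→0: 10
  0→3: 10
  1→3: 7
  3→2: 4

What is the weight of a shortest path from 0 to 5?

Candidate routes:
0 - 3 - 1 - 5: 10 + 17 + 10 = 37
0 - 3 - 2 - 4 - 5: 10 + 4 + 14 + 13 = 41
0 - 3 - 1 - 4 - 5: 10 + 17 + 6 + 13 = 46
Best route has total 37.

37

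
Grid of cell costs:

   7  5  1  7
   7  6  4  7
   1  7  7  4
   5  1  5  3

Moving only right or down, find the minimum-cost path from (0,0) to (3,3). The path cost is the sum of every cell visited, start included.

29

Path [0,0] -> [1,0] -> [2,0] -> [3,0] -> [3,1] -> [3,2] -> [3,3]: 7 + 7 + 1 + 5 + 1 + 5 + 3 = 29.
(Top row then right column would cost 34.)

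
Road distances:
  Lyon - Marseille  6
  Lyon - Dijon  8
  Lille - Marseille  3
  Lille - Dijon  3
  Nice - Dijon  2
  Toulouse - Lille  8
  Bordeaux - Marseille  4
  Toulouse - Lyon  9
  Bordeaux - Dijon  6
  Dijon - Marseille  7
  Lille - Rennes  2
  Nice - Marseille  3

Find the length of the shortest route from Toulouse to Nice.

13

Checking several routes:
Toulouse-Lyon-Dijon-Nice: 9 + 8 + 2 = 19
Toulouse-Lyon-Marseille-Nice: 9 + 6 + 3 = 18
Toulouse-Lille-Marseille-Nice: 8 + 3 + 3 = 14
Toulouse-Lille-Dijon-Nice: 8 + 3 + 2 = 13
The minimum is 13.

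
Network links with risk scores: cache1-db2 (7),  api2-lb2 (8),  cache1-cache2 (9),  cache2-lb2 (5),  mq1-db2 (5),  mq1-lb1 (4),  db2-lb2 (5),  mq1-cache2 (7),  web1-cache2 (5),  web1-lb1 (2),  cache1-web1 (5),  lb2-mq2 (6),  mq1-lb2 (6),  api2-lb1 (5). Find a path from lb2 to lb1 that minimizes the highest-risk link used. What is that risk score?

A few of the lb2→lb1 routes:
lb2 -> cache2 -> web1 -> lb1: max(5, 5, 2) = 5
lb2 -> cache2 -> mq1 -> db2 -> cache1 -> web1 -> lb1: max(5, 7, 5, 7, 5, 2) = 7
lb2 -> mq1 -> lb1: max(6, 4) = 6
lb2 -> db2 -> mq1 -> lb1: max(5, 5, 4) = 5
lb2 -> cache2 -> web1 -> cache1 -> db2 -> mq1 -> lb1: max(5, 5, 5, 7, 5, 4) = 7
Smallest bottleneck: 5.

5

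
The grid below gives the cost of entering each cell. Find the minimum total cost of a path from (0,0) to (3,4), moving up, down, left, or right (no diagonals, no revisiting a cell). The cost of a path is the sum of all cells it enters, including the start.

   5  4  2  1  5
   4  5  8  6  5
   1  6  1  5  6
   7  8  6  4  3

One optimal route is (0,0) → (1,0) → (2,0) → (2,1) → (2,2) → (2,3) → (3,3) → (3,4).
Its cost is 5 + 4 + 1 + 6 + 1 + 5 + 4 + 3 = 29.

29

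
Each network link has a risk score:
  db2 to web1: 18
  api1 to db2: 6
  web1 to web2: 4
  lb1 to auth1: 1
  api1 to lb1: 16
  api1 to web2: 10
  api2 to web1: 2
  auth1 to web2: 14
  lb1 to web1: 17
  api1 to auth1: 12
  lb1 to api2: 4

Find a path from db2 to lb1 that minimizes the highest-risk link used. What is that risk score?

A few of the db2→lb1 routes:
db2 -> api1 -> auth1 -> web2 -> web1 -> api2 -> lb1: max(6, 12, 14, 4, 2, 4) = 14
db2 -> api1 -> web2 -> web1 -> api2 -> lb1: max(6, 10, 4, 2, 4) = 10
db2 -> api1 -> lb1: max(6, 16) = 16
db2 -> api1 -> auth1 -> lb1: max(6, 12, 1) = 12
db2 -> api1 -> web2 -> auth1 -> lb1: max(6, 10, 14, 1) = 14
The minimum achievable maximum is 10.

10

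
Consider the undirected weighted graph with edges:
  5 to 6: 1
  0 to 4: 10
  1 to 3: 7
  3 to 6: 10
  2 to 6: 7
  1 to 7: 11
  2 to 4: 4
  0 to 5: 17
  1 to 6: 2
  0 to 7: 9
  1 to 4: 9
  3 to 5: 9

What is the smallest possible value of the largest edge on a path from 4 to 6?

Some routes from 4 to 6:
4→0→7→1→3→6: max(10, 9, 11, 7, 10) = 11
4→0→7→1→3→5→6: max(10, 9, 11, 7, 9, 1) = 11
4→2→6: max(4, 7) = 7
4→1→6: max(9, 2) = 9
4→1→3→5→6: max(9, 7, 9, 1) = 9
4→1→3→6: max(9, 7, 10) = 10
Best route has worst link 7.

7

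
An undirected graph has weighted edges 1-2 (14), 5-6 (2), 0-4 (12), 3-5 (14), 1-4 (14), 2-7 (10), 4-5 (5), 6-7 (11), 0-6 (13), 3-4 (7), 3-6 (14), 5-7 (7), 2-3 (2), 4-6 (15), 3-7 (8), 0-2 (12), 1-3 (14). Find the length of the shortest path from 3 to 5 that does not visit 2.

12

Checking several routes:
3 - 6 - 5: 14 + 2 = 16
3 - 7 - 6 - 5: 8 + 11 + 2 = 21
3 - 4 - 5: 7 + 5 = 12
3 - 7 - 5: 8 + 7 = 15
3 - 5: 14
Shortest: 12.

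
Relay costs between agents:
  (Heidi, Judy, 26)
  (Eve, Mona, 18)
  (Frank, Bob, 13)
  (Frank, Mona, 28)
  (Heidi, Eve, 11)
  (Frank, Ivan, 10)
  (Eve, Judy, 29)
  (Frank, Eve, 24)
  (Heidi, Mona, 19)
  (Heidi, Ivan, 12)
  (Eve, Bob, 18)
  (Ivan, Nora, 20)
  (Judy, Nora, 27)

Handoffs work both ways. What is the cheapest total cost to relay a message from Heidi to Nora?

32

Comparing a few candidate routes:
Heidi → Ivan → Nora: 12 + 20 = 32
Heidi → Eve → Frank → Ivan → Nora: 11 + 24 + 10 + 20 = 65
Heidi → Judy → Nora: 26 + 27 = 53
Shortest: 32.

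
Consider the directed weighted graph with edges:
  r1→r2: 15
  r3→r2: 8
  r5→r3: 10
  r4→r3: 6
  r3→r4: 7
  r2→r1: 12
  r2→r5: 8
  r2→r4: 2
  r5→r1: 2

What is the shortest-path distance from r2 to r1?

10

Paths from r2 to r1:
r2-r1: 12
r2-r5-r1: 8 + 2 = 10
Best route has total 10.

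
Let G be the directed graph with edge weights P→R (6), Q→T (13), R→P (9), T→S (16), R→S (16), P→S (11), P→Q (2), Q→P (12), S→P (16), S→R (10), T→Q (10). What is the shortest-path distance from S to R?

10

Paths from S to R:
S - R: 10
S - P - R: 16 + 6 = 22
Shortest: 10.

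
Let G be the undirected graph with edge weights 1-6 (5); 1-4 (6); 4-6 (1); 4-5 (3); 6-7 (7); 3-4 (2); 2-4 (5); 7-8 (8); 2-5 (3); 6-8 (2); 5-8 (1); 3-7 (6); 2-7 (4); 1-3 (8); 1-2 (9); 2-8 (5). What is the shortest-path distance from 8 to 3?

5

Comparing a few candidate routes:
8 → 2 → 4 → 3: 5 + 5 + 2 = 12
8 → 5 → 2 → 4 → 3: 1 + 3 + 5 + 2 = 11
8 → 5 → 4 → 3: 1 + 3 + 2 = 6
8 → 6 → 4 → 3: 2 + 1 + 2 = 5
Best route has total 5.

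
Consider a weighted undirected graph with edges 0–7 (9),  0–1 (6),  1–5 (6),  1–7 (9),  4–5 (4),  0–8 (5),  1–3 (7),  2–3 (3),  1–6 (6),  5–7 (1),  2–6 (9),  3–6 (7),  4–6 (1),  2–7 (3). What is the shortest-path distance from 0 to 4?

Some routes from 0 to 4:
0 -> 1 -> 7 -> 5 -> 4: 6 + 9 + 1 + 4 = 20
0 -> 7 -> 5 -> 4: 9 + 1 + 4 = 14
0 -> 1 -> 6 -> 4: 6 + 6 + 1 = 13
0 -> 1 -> 3 -> 6 -> 4: 6 + 7 + 7 + 1 = 21
0 -> 1 -> 5 -> 4: 6 + 6 + 4 = 16
The minimum is 13.

13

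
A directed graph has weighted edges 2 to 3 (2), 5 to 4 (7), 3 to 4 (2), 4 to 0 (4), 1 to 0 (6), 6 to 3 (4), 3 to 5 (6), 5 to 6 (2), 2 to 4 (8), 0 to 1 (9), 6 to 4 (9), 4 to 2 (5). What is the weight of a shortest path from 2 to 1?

Candidate routes:
2-3-5-6-4-0-1: 2 + 6 + 2 + 9 + 4 + 9 = 32
2-3-5-4-0-1: 2 + 6 + 7 + 4 + 9 = 28
2-4-0-1: 8 + 4 + 9 = 21
2-3-4-0-1: 2 + 2 + 4 + 9 = 17
Best route has total 17.

17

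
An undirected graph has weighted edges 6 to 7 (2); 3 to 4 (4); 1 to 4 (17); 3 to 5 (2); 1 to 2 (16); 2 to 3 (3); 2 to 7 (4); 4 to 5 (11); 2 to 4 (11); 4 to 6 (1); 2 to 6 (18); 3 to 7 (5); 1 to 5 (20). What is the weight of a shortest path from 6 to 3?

Comparing a few candidate routes:
6 → 7 → 2 → 3: 2 + 4 + 3 = 9
6 → 4 → 5 → 3: 1 + 11 + 2 = 14
6 → 7 → 3: 2 + 5 = 7
6 → 4 → 3: 1 + 4 = 5
The minimum is 5.

5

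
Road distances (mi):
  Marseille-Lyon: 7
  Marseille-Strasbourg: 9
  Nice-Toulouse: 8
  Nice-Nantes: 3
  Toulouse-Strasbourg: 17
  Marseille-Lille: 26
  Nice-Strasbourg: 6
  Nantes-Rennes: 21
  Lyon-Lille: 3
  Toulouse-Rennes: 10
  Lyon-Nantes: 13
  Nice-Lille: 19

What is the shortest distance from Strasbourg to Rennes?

Comparing a few candidate routes:
Strasbourg-Nice-Toulouse-Rennes: 6 + 8 + 10 = 24
Strasbourg-Toulouse-Nice-Nantes-Rennes: 17 + 8 + 3 + 21 = 49
Strasbourg-Toulouse-Rennes: 17 + 10 = 27
Strasbourg-Nice-Nantes-Rennes: 6 + 3 + 21 = 30
Best route has total 24 mi.

24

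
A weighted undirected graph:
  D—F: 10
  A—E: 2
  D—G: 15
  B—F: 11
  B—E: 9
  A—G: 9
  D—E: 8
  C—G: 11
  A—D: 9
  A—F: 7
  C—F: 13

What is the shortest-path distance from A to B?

11

Comparing a few candidate routes:
A → D → F → B: 9 + 10 + 11 = 30
A → D → E → B: 9 + 8 + 9 = 26
A → E → B: 2 + 9 = 11
A → F → B: 7 + 11 = 18
A → F → D → E → B: 7 + 10 + 8 + 9 = 34
A → E → D → F → B: 2 + 8 + 10 + 11 = 31
Best route has total 11.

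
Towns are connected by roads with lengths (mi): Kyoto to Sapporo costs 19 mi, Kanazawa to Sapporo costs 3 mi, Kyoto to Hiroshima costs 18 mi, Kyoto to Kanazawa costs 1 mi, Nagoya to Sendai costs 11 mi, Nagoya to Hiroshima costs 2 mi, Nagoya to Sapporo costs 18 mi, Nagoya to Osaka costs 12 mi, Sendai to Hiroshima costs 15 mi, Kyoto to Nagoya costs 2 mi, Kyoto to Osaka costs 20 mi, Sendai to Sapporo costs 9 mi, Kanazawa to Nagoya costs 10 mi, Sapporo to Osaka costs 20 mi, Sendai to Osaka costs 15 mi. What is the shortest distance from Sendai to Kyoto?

Some routes from Sendai to Kyoto:
Sendai → Nagoya → Kyoto: 11 + 2 = 13
Sendai → Hiroshima → Nagoya → Kyoto: 15 + 2 + 2 = 19
Sendai → Sapporo → Kanazawa → Kyoto: 9 + 3 + 1 = 13
Best route has total 13 mi.

13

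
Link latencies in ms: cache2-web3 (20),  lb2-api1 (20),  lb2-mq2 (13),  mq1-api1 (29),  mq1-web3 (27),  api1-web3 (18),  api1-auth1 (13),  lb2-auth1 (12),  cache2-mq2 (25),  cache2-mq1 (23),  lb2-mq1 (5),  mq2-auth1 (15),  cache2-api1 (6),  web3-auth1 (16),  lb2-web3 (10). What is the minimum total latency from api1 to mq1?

25

Comparing a few candidate routes:
api1 → cache2 → mq1: 6 + 23 = 29
api1 → lb2 → mq1: 20 + 5 = 25
api1 → auth1 → lb2 → mq1: 13 + 12 + 5 = 30
api1 → web3 → lb2 → mq1: 18 + 10 + 5 = 33
api1 → mq1: 29
api1 → cache2 → web3 → lb2 → mq1: 6 + 20 + 10 + 5 = 41
Best route has total 25 ms.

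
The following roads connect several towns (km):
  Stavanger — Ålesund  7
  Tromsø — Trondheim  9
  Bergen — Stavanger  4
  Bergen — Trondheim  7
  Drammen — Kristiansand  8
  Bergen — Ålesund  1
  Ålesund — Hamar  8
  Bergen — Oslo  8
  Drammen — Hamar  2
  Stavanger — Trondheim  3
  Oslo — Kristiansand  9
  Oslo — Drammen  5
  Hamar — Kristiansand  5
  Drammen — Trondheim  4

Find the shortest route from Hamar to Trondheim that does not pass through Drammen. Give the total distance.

Some routes from Hamar to Trondheim avoiding Drammen:
Hamar → Ålesund → Stavanger → Trondheim: 8 + 7 + 3 = 18
Hamar → Kristiansand → Oslo → Bergen → Stavanger → Trondheim: 5 + 9 + 8 + 4 + 3 = 29
Hamar → Ålesund → Bergen → Trondheim: 8 + 1 + 7 = 16
Hamar → Ålesund → Bergen → Stavanger → Trondheim: 8 + 1 + 4 + 3 = 16
Hamar → Ålesund → Stavanger → Bergen → Trondheim: 8 + 7 + 4 + 7 = 26
Shortest: 16 km.

16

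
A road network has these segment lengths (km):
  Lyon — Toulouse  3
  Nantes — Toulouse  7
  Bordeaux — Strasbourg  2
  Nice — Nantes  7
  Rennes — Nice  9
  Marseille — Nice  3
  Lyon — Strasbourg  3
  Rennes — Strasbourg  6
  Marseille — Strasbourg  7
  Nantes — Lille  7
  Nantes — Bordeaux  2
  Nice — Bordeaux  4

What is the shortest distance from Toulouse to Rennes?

Some routes from Toulouse to Rennes:
Toulouse → Nantes → Bordeaux → Strasbourg → Rennes: 7 + 2 + 2 + 6 = 17
Toulouse → Lyon → Strasbourg → Bordeaux → Nice → Rennes: 3 + 3 + 2 + 4 + 9 = 21
Toulouse → Lyon → Strasbourg → Rennes: 3 + 3 + 6 = 12
Toulouse → Nantes → Bordeaux → Nice → Rennes: 7 + 2 + 4 + 9 = 22
Best route has total 12 km.

12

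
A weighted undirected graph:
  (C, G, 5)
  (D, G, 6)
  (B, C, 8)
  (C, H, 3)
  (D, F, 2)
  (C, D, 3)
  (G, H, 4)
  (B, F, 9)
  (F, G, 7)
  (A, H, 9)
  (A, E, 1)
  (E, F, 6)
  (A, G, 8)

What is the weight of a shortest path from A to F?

Comparing a few candidate routes:
A → H → G → F: 9 + 4 + 7 = 20
A → G → C → D → F: 8 + 5 + 3 + 2 = 18
A → G → D → F: 8 + 6 + 2 = 16
A → H → C → D → F: 9 + 3 + 3 + 2 = 17
A → E → F: 1 + 6 = 7
A → G → F: 8 + 7 = 15
Shortest: 7.

7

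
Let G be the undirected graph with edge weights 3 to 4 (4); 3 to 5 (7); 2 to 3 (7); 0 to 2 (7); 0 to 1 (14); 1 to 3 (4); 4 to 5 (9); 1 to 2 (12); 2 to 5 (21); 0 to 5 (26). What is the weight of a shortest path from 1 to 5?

11

Checking several routes:
1-3-4-5: 4 + 4 + 9 = 17
1-2-3-5: 12 + 7 + 7 = 26
1-2-3-4-5: 12 + 7 + 4 + 9 = 32
1-3-5: 4 + 7 = 11
Best route has total 11.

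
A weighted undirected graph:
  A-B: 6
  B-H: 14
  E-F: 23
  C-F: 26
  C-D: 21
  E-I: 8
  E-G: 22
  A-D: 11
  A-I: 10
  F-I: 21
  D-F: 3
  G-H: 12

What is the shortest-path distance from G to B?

26

A few of the G→B routes:
G-E-I-A-B: 22 + 8 + 10 + 6 = 46
G-E-F-D-A-B: 22 + 23 + 3 + 11 + 6 = 65
G-H-B: 12 + 14 = 26
Shortest: 26.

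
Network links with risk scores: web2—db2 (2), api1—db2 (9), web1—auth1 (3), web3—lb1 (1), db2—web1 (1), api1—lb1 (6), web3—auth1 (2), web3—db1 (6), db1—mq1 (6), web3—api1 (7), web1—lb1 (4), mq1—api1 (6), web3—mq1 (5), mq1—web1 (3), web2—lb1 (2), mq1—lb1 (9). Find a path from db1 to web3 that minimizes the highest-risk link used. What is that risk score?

A few of the db1→web3 routes:
db1-web3: max(6) = 6
db1-mq1-web1-auth1-web3: max(6, 3, 3, 2) = 6
db1-mq1-web1-db2-web2-lb1-web3: max(6, 3, 1, 2, 2, 1) = 6
The minimum achievable maximum is 6.

6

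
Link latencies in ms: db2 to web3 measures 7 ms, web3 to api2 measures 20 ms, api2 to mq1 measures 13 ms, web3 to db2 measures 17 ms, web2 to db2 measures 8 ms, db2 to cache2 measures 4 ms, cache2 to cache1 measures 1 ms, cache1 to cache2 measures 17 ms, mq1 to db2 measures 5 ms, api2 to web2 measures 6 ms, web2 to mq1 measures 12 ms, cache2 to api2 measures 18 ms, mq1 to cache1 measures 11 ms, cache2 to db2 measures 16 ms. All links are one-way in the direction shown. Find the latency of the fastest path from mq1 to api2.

27

Routes from mq1 to api2:
mq1 -> cache1 -> cache2 -> api2: 11 + 17 + 18 = 46
mq1 -> db2 -> cache2 -> api2: 5 + 4 + 18 = 27
mq1 -> cache1 -> cache2 -> db2 -> web3 -> api2: 11 + 17 + 16 + 7 + 20 = 71
mq1 -> db2 -> web3 -> api2: 5 + 7 + 20 = 32
Best route has total 27 ms.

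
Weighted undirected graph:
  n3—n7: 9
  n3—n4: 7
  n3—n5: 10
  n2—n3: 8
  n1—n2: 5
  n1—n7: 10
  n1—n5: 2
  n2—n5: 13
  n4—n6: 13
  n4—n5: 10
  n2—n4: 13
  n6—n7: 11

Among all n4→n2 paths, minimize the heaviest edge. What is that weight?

Checking several routes:
n4 -> n5 -> n1 -> n7 -> n3 -> n2: max(10, 2, 10, 9, 8) = 10
n4 -> n3 -> n2: max(7, 8) = 8
n4 -> n5 -> n3 -> n2: max(10, 10, 8) = 10
n4 -> n5 -> n1 -> n2: max(10, 2, 5) = 10
Best route has worst link 8.

8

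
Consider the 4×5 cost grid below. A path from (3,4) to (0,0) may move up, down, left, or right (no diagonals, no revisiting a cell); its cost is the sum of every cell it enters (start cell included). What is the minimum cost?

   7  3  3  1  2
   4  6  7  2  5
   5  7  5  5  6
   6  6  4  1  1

One optimal route is (3,4) → (3,3) → (2,3) → (1,3) → (0,3) → (0,2) → (0,1) → (0,0).
Its cost is 1 + 1 + 5 + 2 + 1 + 3 + 3 + 7 = 23.

23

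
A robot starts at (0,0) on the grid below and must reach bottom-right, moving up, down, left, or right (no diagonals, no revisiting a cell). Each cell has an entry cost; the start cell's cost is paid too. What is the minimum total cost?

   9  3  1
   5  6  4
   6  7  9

Best path: [0,0] → [0,1] → [0,2] → [1,2] → [2,2]
Cost: 9 + 3 + 1 + 4 + 9 = 26

26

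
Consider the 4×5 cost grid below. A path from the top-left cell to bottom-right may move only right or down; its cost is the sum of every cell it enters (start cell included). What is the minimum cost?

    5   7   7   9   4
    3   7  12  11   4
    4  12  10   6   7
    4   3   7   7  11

Best path: [0,0] [1,0] [2,0] [3,0] [3,1] [3,2] [3,3] [3,4]
Cost: 5 + 3 + 4 + 4 + 3 + 7 + 7 + 11 = 44
For comparison, the top-then-right route costs 54.

44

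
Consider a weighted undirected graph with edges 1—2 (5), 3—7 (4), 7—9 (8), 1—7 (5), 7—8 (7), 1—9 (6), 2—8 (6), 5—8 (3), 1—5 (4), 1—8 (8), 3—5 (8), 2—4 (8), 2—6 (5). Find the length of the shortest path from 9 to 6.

Some routes from 9 to 6:
9 → 1 → 2 → 6: 6 + 5 + 5 = 16
9 → 7 → 1 → 2 → 6: 8 + 5 + 5 + 5 = 23
9 → 1 → 5 → 8 → 2 → 6: 6 + 4 + 3 + 6 + 5 = 24
Best route has total 16.

16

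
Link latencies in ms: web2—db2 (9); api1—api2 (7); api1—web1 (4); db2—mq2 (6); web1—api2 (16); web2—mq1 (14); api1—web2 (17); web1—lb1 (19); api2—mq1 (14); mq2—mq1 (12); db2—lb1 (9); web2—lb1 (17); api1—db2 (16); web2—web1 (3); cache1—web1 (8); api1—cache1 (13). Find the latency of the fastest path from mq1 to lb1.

27

Comparing a few candidate routes:
mq1 -> web2 -> lb1: 14 + 17 = 31
mq1 -> web2 -> db2 -> lb1: 14 + 9 + 9 = 32
mq1 -> mq2 -> db2 -> lb1: 12 + 6 + 9 = 27
Shortest: 27 ms.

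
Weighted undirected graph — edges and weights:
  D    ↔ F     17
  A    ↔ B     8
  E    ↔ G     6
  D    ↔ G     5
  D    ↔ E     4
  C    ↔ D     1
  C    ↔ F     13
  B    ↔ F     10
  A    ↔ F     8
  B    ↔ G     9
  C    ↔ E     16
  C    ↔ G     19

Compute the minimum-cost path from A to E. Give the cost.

23

Checking several routes:
A-F-C-D-G-E: 8 + 13 + 1 + 5 + 6 = 33
A-F-B-G-E: 8 + 10 + 9 + 6 = 33
A-B-G-D-E: 8 + 9 + 5 + 4 = 26
A-F-C-D-E: 8 + 13 + 1 + 4 = 26
A-B-G-E: 8 + 9 + 6 = 23
A-F-D-E: 8 + 17 + 4 = 29
Best route has total 23.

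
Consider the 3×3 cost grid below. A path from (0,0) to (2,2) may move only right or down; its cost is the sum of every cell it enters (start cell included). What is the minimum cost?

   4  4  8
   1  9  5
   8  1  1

15

One optimal route is [0,0] → [1,0] → [2,0] → [2,1] → [2,2].
Its cost is 4 + 1 + 8 + 1 + 1 = 15.
(Top row then right column would cost 22.)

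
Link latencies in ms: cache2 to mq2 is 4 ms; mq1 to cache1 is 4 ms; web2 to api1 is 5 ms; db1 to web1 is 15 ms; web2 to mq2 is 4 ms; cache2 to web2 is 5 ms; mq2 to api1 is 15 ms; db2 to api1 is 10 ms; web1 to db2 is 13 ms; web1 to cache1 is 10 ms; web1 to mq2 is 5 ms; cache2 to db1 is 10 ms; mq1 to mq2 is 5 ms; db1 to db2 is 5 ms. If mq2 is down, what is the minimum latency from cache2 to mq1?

Paths from cache2 to mq1 avoiding mq2:
cache2 - web2 - api1 - db2 - web1 - cache1 - mq1: 5 + 5 + 10 + 13 + 10 + 4 = 47
cache2 - db1 - db2 - web1 - cache1 - mq1: 10 + 5 + 13 + 10 + 4 = 42
cache2 - db1 - web1 - cache1 - mq1: 10 + 15 + 10 + 4 = 39
cache2 - web2 - api1 - db2 - db1 - web1 - cache1 - mq1: 5 + 5 + 10 + 5 + 15 + 10 + 4 = 54
The minimum is 39 ms.

39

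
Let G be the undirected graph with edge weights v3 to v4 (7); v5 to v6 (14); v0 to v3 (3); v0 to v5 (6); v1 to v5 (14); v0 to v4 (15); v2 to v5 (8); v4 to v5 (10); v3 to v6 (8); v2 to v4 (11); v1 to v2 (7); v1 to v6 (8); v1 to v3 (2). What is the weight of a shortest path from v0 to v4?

10

Checking several routes:
v0 -> v3 -> v1 -> v2 -> v4: 3 + 2 + 7 + 11 = 23
v0 -> v5 -> v2 -> v4: 6 + 8 + 11 = 25
v0 -> v3 -> v1 -> v5 -> v4: 3 + 2 + 14 + 10 = 29
v0 -> v5 -> v4: 6 + 10 = 16
v0 -> v3 -> v4: 3 + 7 = 10
v0 -> v4: 15
Best route has total 10.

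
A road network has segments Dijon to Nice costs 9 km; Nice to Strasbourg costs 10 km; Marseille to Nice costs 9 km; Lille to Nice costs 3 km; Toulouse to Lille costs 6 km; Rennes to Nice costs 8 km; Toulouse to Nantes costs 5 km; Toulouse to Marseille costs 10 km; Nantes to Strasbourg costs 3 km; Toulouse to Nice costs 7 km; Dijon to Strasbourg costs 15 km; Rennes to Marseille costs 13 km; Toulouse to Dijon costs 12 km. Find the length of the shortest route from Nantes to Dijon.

Comparing a few candidate routes:
Nantes → Toulouse → Nice → Dijon: 5 + 7 + 9 = 21
Nantes → Toulouse → Dijon: 5 + 12 = 17
Nantes → Strasbourg → Dijon: 3 + 15 = 18
Nantes → Strasbourg → Nice → Dijon: 3 + 10 + 9 = 22
Nantes → Strasbourg → Nice → Toulouse → Dijon: 3 + 10 + 7 + 12 = 32
Nantes → Toulouse → Lille → Nice → Dijon: 5 + 6 + 3 + 9 = 23
The minimum is 17 km.

17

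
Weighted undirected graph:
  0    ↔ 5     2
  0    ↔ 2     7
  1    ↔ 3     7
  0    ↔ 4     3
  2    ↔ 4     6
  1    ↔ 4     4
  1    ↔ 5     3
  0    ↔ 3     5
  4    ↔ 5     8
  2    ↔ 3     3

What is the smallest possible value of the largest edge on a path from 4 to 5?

Some routes from 4 to 5:
4 -> 1 -> 5: max(4, 3) = 4
4 -> 0 -> 5: max(3, 2) = 3
4 -> 1 -> 3 -> 2 -> 0 -> 5: max(4, 7, 3, 7, 2) = 7
4 -> 1 -> 3 -> 0 -> 5: max(4, 7, 5, 2) = 7
4 -> 2 -> 3 -> 0 -> 5: max(6, 3, 5, 2) = 6
Best route has worst link 3.

3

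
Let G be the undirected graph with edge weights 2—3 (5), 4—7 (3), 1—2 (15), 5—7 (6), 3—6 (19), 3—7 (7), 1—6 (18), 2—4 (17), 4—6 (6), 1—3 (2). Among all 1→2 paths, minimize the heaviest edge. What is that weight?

Comparing a few candidate routes:
1 - 3 - 7 - 4 - 2: max(2, 7, 3, 17) = 17
1 - 3 - 6 - 4 - 2: max(2, 19, 6, 17) = 19
1 - 6 - 4 - 2: max(18, 6, 17) = 18
1 - 6 - 4 - 7 - 3 - 2: max(18, 6, 3, 7, 5) = 18
1 - 2: max(15) = 15
1 - 3 - 2: max(2, 5) = 5
Smallest bottleneck: 5.

5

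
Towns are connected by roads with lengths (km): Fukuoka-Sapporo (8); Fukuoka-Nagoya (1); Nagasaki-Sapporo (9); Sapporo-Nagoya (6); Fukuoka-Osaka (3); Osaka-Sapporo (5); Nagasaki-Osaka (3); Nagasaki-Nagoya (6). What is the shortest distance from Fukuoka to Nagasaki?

Some routes from Fukuoka to Nagasaki:
Fukuoka - Nagoya - Sapporo - Osaka - Nagasaki: 1 + 6 + 5 + 3 = 15
Fukuoka - Sapporo - Osaka - Nagasaki: 8 + 5 + 3 = 16
Fukuoka - Osaka - Nagasaki: 3 + 3 = 6
Fukuoka - Nagoya - Sapporo - Nagasaki: 1 + 6 + 9 = 16
Fukuoka - Nagoya - Nagasaki: 1 + 6 = 7
The minimum is 6 km.

6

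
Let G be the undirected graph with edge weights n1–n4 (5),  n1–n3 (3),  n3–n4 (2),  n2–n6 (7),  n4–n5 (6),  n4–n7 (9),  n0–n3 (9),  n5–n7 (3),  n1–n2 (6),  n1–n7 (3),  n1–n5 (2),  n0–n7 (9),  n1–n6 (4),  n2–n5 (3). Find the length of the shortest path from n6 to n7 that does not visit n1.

Candidate routes:
n6 → n2 → n5 → n7: 7 + 3 + 3 = 13
n6 → n2 → n5 → n4 → n7: 7 + 3 + 6 + 9 = 25
n6 → n2 → n5 → n4 → n3 → n0 → n7: 7 + 3 + 6 + 2 + 9 + 9 = 36
The minimum is 13.

13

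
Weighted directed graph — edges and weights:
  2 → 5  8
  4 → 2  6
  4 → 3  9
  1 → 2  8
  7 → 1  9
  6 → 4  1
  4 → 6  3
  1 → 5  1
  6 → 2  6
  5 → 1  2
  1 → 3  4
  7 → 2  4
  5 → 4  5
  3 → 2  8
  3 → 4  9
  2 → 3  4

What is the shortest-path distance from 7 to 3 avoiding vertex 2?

Routes from 7 to 3 avoiding 2:
7 → 1 → 3: 9 + 4 = 13
7 → 1 → 5 → 4 → 3: 9 + 1 + 5 + 9 = 24
Shortest: 13.

13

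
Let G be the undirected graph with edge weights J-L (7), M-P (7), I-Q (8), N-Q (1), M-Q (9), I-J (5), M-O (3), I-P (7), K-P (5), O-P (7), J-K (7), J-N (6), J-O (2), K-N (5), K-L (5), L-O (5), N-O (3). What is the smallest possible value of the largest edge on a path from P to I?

Some routes from P to I:
P -> K -> N -> J -> I: max(5, 5, 6, 5) = 6
P -> K -> L -> O -> N -> J -> I: max(5, 5, 5, 3, 6, 5) = 6
P -> K -> L -> J -> I: max(5, 5, 7, 5) = 7
P -> K -> N -> O -> J -> I: max(5, 5, 3, 2, 5) = 5
P -> K -> L -> O -> J -> I: max(5, 5, 5, 2, 5) = 5
P -> K -> J -> I: max(5, 7, 5) = 7
Smallest bottleneck: 5.

5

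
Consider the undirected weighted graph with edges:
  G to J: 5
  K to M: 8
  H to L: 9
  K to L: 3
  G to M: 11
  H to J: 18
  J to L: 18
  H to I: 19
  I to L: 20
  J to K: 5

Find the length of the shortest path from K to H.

12

Checking several routes:
K -> L -> J -> H: 3 + 18 + 18 = 39
K -> M -> G -> J -> H: 8 + 11 + 5 + 18 = 42
K -> J -> L -> H: 5 + 18 + 9 = 32
K -> L -> I -> H: 3 + 20 + 19 = 42
K -> J -> H: 5 + 18 = 23
K -> L -> H: 3 + 9 = 12
Best route has total 12.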